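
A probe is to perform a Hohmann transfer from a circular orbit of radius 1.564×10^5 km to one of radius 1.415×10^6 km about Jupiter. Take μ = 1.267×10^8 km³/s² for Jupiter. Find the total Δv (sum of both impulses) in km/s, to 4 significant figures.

Δv = 14.97 km/s

Transfer-ellipse semi-major axis a_t = (r₁ + r₂)/2 = (1.564×10^5 + 1.415×10^6)/2 = 7.857×10^5 km.
Circular speed at r₁: v₁ = √(μ/r₁) = √(1.267×10^8/1.564×10^5) = 28.4623 km/s.
On the transfer ellipse at r₁, v² = μ(2/r − 1/a) gives v_p = √[μ(2/r₁ − 1/a_t)] = 38.1962 km/s.
First burn Δv₁ = |v_p − v₁| = 9.7339 km/s.
Circular speed at r₂: v₂ = √(μ/r₂) = 9.4626 km/s.
Transfer-orbit speed at r₂: v_a = √[μ(2/r₂ − 1/a_t)] = 4.2218 km/s.
Second burn Δv₂ = |v₂ − v_a| = 5.2408 km/s.
Total Δv = Δv₁ + Δv₂ = 14.97 km/s.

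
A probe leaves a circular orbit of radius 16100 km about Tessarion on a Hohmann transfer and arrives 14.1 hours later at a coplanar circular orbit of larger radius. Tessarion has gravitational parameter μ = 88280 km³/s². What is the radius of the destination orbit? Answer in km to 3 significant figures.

Transfer time t = 14.1 hours = 50760 s, and t = π√(a_t³/μ).
So a_t = (μ t²/π²)^(1/3) = (88280 × (50760)² / π²)^(1/3) = 28458 km.
Since a_t = (r₁ + r₂)/2, r₂ = 2a_t − r₁ = 2×28458 − 16100 = 40816 km.

r₂ = 40800 km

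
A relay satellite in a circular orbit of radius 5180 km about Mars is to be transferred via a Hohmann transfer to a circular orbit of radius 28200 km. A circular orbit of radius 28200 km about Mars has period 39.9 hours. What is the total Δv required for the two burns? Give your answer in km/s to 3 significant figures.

Δv = 1.41 km/s

From Kepler's third law T² = 4π²r³/μ at r = 28200 km, T = 39.9 hours = 39.9 × 3600 s = 1.4364×10^5 s: μ = 4π²r³/T² = 42909.8 km³/s².
The Hohmann ellipse has a_t = (r₁ + r₂)/2 = 16690 km.
Circular speed at r₁: v₁ = √(μ/r₁) = √(42909.8/5180) = 2.878 km/s.
Transfer-orbit speed at r₁ (vis-viva): v_p = √[μ(2/r₁ − 1/a_t)] = 3.741 km/s.
First burn Δv₁ = |v_p − v₁| = 0.8630 km/s.
Circular speed at r₂: v₂ = √(μ/r₂) = 1.2335 km/s.
Transfer-orbit speed at r₂: v_a = √[μ(2/r₂ − 1/a_t)] = 0.68721 km/s.
Second burn Δv₂ = |v₂ − v_a| = 0.5463 km/s.
Δv = Δv₁ + Δv₂ = 0.8630 + 0.5463 = 1.409 km/s.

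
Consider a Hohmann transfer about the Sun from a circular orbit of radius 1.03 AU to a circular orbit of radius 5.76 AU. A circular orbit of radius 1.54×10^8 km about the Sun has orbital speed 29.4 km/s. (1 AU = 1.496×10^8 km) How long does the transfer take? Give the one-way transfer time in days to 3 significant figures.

t = 1140 days

From the circular-orbit relation v² = μ/r at r = 1.54×10^8 km: μ = v²r = (29.4)² × 1.54×10^8 = 1.33111×10^11 km³/s².
In km: r₁ = 1.03 × 1.496×10^8 = 1.54088×10^8 km; r₂ = 5.76 × 1.496×10^8 = 8.61696×10^8 km.
Semi-major axis of the transfer orbit: a_t = (1.54088×10^8 + 8.61696×10^8)/2 = 5.07892×10^8 km.
By Kepler's third law the transfer-orbit period is T = 2π√(a_t³/μ), so t = T/2 = 9.856×10^7 s.
Converting: 9.856×10^7 s ÷ 86400 s/day = 1140 days.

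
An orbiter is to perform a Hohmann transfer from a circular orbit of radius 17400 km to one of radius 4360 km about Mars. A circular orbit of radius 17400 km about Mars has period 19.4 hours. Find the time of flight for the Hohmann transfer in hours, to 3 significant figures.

t = 4.80 hours

From Kepler's third law T² = 4π²r³/μ at r = 17400 km, T = 19.4 hours = 19.4 × 3600 s = 69840 s: μ = 4π²r³/T² = 42638.2 km³/s².
The Hohmann ellipse has a_t = (r₁ + r₂)/2 = 10880 km.
By Kepler's third law the transfer-orbit period is T = 2π√(a_t³/μ), so t = T/2 = 17270 s.
Converting: 17270 s ÷ 3600 s/hour = 4.80 hours.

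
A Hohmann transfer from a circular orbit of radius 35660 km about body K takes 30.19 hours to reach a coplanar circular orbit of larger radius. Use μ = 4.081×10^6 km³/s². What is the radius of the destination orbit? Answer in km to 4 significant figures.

r₂ = 3.037×10^5 km

Transfer time t = 30.19 hours = 1.08684×10^5 s, and t = π√(a_t³/μ).
So a_t = (μ t²/π²)^(1/3) = (4.081×10^6 × (1.08684×10^5)² / π²)^(1/3) = 1.6967×10^5 km.
Since a_t = (r₁ + r₂)/2, r₂ = 2a_t − r₁ = 2×1.6967×10^5 − 35660 = 3.0368×10^5 km.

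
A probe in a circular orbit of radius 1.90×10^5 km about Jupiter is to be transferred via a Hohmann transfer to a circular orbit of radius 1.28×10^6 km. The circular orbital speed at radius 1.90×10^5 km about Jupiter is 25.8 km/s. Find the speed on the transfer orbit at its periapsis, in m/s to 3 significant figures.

From the circular-orbit relation v² = μ/r at r = 1.90×10^5 km: μ = v²r = (25.8)² × 1.90×10^5 = 1.26472×10^8 km³/s².
The Hohmann ellipse has a_t = (r₁ + r₂)/2 = 7.350×10^5 km.
At periapsis, r = 1.900×10^5 km.
Vis-viva: v = √[μ(2/r − 1/a_t)] = √[1.26472×10^8 × (2/1.900×10^5 − 1/7.350×10^5)] = 34.05 km/s.

v = 34000 m/s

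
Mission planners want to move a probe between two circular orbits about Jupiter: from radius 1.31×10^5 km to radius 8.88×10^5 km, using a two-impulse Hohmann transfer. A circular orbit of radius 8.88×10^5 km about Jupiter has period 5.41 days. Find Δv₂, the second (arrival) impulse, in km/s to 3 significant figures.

From Kepler's third law T² = 4π²r³/μ at r = 8.88×10^5 km, T = 5.41 days = 5.41 × 86400 s = 4.67424×10^5 s: μ = 4π²r³/T² = 1.26525×10^8 km³/s².
Semi-major axis of the transfer orbit: a_t = (1.310×10^5 + 8.880×10^5)/2 = 5.095×10^5 km.
Circular speed at r = 8.880×10^5 km: v_c = √(μ/r) = 11.937 km/s.
Transfer-orbit speed at the same r (vis-viva, a = a_t): v_t = √[μ(2/r − 1/a_t)] = 6.0526 km/s.
Δv₂ = |v_t − v_c| = |6.0526 − 11.937| = 5.884 km/s.

Δv₂ = 5.88 km/s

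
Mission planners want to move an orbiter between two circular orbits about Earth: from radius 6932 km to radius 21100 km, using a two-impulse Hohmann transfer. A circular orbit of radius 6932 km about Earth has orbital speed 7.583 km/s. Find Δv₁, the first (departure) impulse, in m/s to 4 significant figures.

Δv₁ = 1721 m/s

From the circular-orbit relation v² = μ/r at r = 6932 km: μ = v²r = (7.583)² × 6932 = 3.98603×10^5 km³/s².
Transfer-ellipse semi-major axis a_t = (r₁ + r₂)/2 = (6932 + 21100)/2 = 14016 km.
Circular speed at r = 6932 km: v_c = √(μ/r) = 7.583 km/s.
Vis-viva on the transfer ellipse at r = 6932 km gives v_t = √[μ(2/r − 1/a_t)] = 9.304 km/s.
Δv₁ = |v_t − v_c| = |9.304 − 7.583| = 1.721 km/s.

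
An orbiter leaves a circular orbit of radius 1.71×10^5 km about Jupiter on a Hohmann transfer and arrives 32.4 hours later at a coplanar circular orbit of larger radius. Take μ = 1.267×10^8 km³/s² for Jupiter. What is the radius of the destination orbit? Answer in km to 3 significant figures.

Transfer time t = 32.4 hours = 1.1664×10^5 s, and t = π√(a_t³/μ).
So a_t = (μ t²/π²)^(1/3) = (1.267×10^8 × (1.1664×10^5)² / π²)^(1/3) = 5.5897×10^5 km.
Since a_t = (r₁ + r₂)/2, r₂ = 2a_t − r₁ = 2×5.5897×10^5 − 1.710×10^5 = 9.4694×10^5 km.

r₂ = 9.47×10^5 km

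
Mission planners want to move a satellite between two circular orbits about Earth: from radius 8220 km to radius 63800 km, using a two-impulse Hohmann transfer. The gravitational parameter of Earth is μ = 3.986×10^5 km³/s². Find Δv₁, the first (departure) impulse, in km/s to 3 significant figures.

Δv₁ = 2.31 km/s

Semi-major axis of the transfer orbit: a_t = (8220 + 63800)/2 = 36010 km.
On the circular orbit at r = 8220 km, v_c = √(μ/r) = 6.964 km/s.
Vis-viva on the transfer ellipse at r = 8220 km gives v_t = √[μ(2/r − 1/a_t)] = 9.269 km/s.
Δv₁ = |v_t − v_c| = |9.269 − 6.964| = 2.305 km/s.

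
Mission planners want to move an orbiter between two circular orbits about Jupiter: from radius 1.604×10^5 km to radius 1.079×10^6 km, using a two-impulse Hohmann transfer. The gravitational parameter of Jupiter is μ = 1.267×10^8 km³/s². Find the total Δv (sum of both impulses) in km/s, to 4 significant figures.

Semi-major axis of the transfer orbit: a_t = (1.604×10^5 + 1.079×10^6)/2 = 6.197×10^5 km.
At r₁ the circular-orbit speed is v₁ = √(μ/r₁) = 28.105 km/s.
Transfer-orbit speed at r₁ (vis-viva equation): v_p = √[μ(2/r₁ − 1/a_t)] = 37.086 km/s.
First burn Δv₁ = |v_p − v₁| = 8.981 km/s.
Circular speed at r₂: v₂ = √(μ/r₂) = 10.836 km/s.
Transfer-orbit speed at r₂: v_a = √[μ(2/r₂ − 1/a_t)] = 5.5130 km/s.
Second burn Δv₂ = |v₂ − v_a| = 5.323 km/s.
Total Δv = Δv₁ + Δv₂ = 14.30 km/s.

Δv = 14.30 km/s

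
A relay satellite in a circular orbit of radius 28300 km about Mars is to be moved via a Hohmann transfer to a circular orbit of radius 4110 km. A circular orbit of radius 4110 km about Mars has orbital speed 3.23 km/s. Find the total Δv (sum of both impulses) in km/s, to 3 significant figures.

Δv = 1.65 km/s

From the circular-orbit relation v² = μ/r at r = 4110 km: μ = v²r = (3.23)² × 4110 = 42879.2 km³/s².
The Hohmann ellipse has a_t = (r₁ + r₂)/2 = 16205 km.
Circular speed at r₁: v₁ = √(μ/r₁) = √(42879.2/28300) = 1.2309 km/s.
Transfer-orbit speed at r₁ (vis-viva equation): v_a = √[μ(2/r₁ − 1/a_t)] = 0.61991 km/s.
First burn Δv₁ = |v_a − v₁| = 0.6110 km/s.
Circular speed at r₂: v₂ = √(μ/r₂) = 3.230 km/s.
Transfer-orbit speed at r₂: v_p = √[μ(2/r₂ − 1/a_t)] = 4.268 km/s.
Second burn Δv₂ = |v₂ − v_p| = 1.038 km/s.
Δv = Δv₁ + Δv₂ = 0.6110 + 1.038 = 1.649 km/s.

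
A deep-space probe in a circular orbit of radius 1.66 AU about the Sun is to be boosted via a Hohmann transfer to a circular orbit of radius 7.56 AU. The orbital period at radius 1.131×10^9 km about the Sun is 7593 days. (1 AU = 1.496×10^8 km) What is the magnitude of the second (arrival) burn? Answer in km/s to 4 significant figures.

Δv₂ = 4.332 km/s

From Kepler's third law T² = 4π²r³/μ at r = 1.131×10^9 km, T = 7593 days = 7593 × 86400 s = 6.560352×10^8 s: μ = 4π²r³/T² = 1.32707×10^11 km³/s².
In km: r₁ = 1.66 × 1.496×10^8 = 2.48336×10^8 km; r₂ = 7.56 × 1.496×10^8 = 1.130976×10^9 km.
The Hohmann ellipse has a_t = (r₁ + r₂)/2 = 6.89656×10^8 km.
On the circular orbit at r = 1.130976×10^9 km, v_c = √(μ/r) = 10.832 km/s.
Transfer-orbit speed at the same r (vis-viva, a = a_t): v_t = √[μ(2/r − 1/a_t)] = 6.5002 km/s.
Δv₂ = |v_t − v_c| = |6.5002 − 10.832| = 4.332 km/s.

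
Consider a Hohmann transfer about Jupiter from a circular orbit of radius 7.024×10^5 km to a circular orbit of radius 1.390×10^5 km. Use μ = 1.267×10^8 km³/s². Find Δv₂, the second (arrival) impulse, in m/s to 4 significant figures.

Transfer-ellipse semi-major axis a_t = (r₁ + r₂)/2 = (7.024×10^5 + 1.390×10^5)/2 = 4.207×10^5 km.
Circular speed at r = 1.390×10^5 km: v_c = √(μ/r) = 30.19 km/s.
Transfer-orbit speed at the same r (vis-viva, a = a_t): v_t = √[μ(2/r − 1/a_t)] = 39.01 km/s.
Δv₂ = |v_t − v_c| = |39.01 − 30.19| = 8.820 km/s.

Δv₂ = 8820 m/s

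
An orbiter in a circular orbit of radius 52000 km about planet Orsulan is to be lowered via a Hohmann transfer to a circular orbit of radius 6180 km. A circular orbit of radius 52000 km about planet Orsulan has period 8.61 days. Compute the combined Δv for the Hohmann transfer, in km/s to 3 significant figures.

Δv = 0.666 km/s

From Kepler's third law T² = 4π²r³/μ at r = 52000 km, T = 8.61 days = 8.61 × 86400 s = 7.43904×10^5 s: μ = 4π²r³/T² = 10030.8 km³/s².
The Hohmann ellipse has a_t = (r₁ + r₂)/2 = 29090 km.
At r₁ the circular-orbit speed is v₁ = √(μ/r₁) = 0.4392 km/s.
On the transfer ellipse at r₁, vis-viva equation gives v_a = √[μ(2/r₁ − 1/a_t)] = 0.2024 km/s.
First burn Δv₁ = |v_a − v₁| = 0.2368 km/s.
Circular speed at r₂: v₂ = √(μ/r₂) = 1.2740 km/s.
Transfer-orbit speed at r₂: v_p = √[μ(2/r₂ − 1/a_t)] = 1.7033 km/s.
Second burn Δv₂ = |v₂ − v_p| = 0.4293 km/s.
Total Δv = Δv₁ + Δv₂ = 0.6661 km/s.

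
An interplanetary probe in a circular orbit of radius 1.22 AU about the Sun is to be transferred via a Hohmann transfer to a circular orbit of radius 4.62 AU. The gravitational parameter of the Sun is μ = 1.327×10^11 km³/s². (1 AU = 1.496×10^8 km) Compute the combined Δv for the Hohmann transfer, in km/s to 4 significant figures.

Δv = 11.85 km/s

In km: r₁ = 1.22 × 1.496×10^8 = 1.82512×10^8 km; r₂ = 4.62 × 1.496×10^8 = 6.91152×10^8 km.
Transfer-ellipse semi-major axis a_t = (r₁ + r₂)/2 = (1.82512×10^8 + 6.91152×10^8)/2 = 4.36832×10^8 km.
Circular speed at r₁: v₁ = √(μ/r₁) = √(1.327×10^11/1.82512×10^8) = 26.964 km/s.
Transfer-orbit speed at r₁ (vis-viva equation): v_p = √[μ(2/r₁ − 1/a_t)] = 33.917 km/s.
First burn Δv₁ = |v_p − v₁| = 6.953 km/s.
At r₂, v₂ = √(μ/r₂) = 13.8563 km/s.
Transfer-orbit speed at r₂: v_a = √[μ(2/r₂ − 1/a_t)] = 8.95648 km/s.
Second burn Δv₂ = |v₂ − v_a| = 4.900 km/s.
Total Δv = Δv₁ + Δv₂ = 11.85 km/s.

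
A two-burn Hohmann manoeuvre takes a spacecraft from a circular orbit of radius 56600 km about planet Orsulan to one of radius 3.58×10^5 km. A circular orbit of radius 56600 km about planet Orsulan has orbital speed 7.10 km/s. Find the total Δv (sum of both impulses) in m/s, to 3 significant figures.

Δv = 3580 m/s

From the circular-orbit relation v² = μ/r at r = 56600 km: μ = v²r = (7.10)² × 56600 = 2.85321×10^6 km³/s².
Semi-major axis of the transfer orbit: a_t = (56600 + 3.580×10^5)/2 = 2.073×10^5 km.
At r₁ the circular-orbit speed is v₁ = √(μ/r₁) = 7.100 km/s.
Transfer-orbit speed at r₁ (vis-viva equation): v_p = √[μ(2/r₁ − 1/a_t)] = 9.330 km/s.
First burn Δv₁ = |v_p − v₁| = 2.230 km/s.
Circular speed at r₂: v₂ = √(μ/r₂) = 2.823 km/s.
Transfer-orbit speed at r₂: v_a = √[μ(2/r₂ − 1/a_t)] = 1.475 km/s.
Second burn Δv₂ = |v₂ − v_a| = 1.348 km/s.
Δv = Δv₁ + Δv₂ = 2.230 + 1.348 = 3.578 km/s.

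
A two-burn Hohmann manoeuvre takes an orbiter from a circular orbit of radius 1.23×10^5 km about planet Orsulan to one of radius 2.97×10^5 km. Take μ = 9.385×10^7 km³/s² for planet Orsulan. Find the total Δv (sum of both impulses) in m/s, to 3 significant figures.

The Hohmann ellipse has a_t = (r₁ + r₂)/2 = 2.100×10^5 km.
Circular speed at r₁: v₁ = √(μ/r₁) = √(9.385×10^7/1.230×10^5) = 27.623 km/s.
On the transfer ellipse at r₁, v² = μ(2/r − 1/a) gives v_p = √[μ(2/r₁ − 1/a_t)] = 32.850 km/s.
First burn Δv₁ = |v_p − v₁| = 5.227 km/s.
At r₂, v₂ = √(μ/r₂) = 17.776 km/s.
Transfer-orbit speed at r₂: v_a = √[μ(2/r₂ − 1/a_t)] = 13.604 km/s.
Second burn Δv₂ = |v₂ − v_a| = 4.172 km/s.
Total Δv = Δv₁ + Δv₂ = 9.399 km/s.

Δv = 9400 m/s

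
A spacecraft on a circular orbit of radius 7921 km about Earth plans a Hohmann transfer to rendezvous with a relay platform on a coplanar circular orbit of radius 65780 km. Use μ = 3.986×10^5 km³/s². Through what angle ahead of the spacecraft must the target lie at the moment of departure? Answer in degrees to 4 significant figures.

Transfer-ellipse semi-major axis a_t = (r₁ + r₂)/2 = (7921 + 65780)/2 = 36850.5 km.
Transfer time t = π√(a_t³/μ) = 35200.3 s.
The target's mean motion on its circular orbit is ω₂ = √(μ/r₂³) = 3.74221×10^-5 rad/s.
Angle swept by the target during transfer: ω₂·t = 1.31727 rad = 75.47°.
Arrival is 180° from departure on the ellipse, so φ = 180° − 75.47° = 104.5°.

φ = 104.5°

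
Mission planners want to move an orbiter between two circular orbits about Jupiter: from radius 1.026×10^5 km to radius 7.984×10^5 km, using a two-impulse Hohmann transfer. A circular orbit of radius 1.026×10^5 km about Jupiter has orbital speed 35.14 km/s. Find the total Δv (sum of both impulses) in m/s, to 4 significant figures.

From the circular-orbit relation v² = μ/r at r = 1.026×10^5 km: μ = v²r = (35.14)² × 1.026×10^5 = 1.26692×10^8 km³/s².
Semi-major axis of the transfer orbit: a_t = (1.026×10^5 + 7.984×10^5)/2 = 4.505×10^5 km.
Circular speed at r₁: v₁ = √(μ/r₁) = √(1.26692×10^8/1.026×10^5) = 35.14 km/s.
Transfer-orbit speed at r₁ (vis-viva): v_p = √[μ(2/r₁ − 1/a_t)] = 46.78 km/s.
First burn Δv₁ = |v_p − v₁| = 11.640 km/s.
Circular speed at r₂: v₂ = √(μ/r₂) = 12.5969 km/s.
Transfer-orbit speed at r₂: v_a = √[μ(2/r₂ − 1/a_t)] = 6.01162 km/s.
Second burn Δv₂ = |v₂ − v_a| = 6.5853 km/s.
Δv = Δv₁ + Δv₂ = 11.640 + 6.5853 = 18.23 km/s.

Δv = 18230 m/s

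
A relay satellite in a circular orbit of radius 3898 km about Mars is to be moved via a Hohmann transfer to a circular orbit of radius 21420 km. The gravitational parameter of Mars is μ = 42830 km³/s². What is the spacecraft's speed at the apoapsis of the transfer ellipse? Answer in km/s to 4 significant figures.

v = 0.7847 km/s

The Hohmann ellipse has a_t = (r₁ + r₂)/2 = 12659 km.
The apoapsis of the transfer ellipse is at r = 21420 km.
From the vis-viva equation, v = √[μ(2/r − 1/a_t)] = 0.7847 km/s.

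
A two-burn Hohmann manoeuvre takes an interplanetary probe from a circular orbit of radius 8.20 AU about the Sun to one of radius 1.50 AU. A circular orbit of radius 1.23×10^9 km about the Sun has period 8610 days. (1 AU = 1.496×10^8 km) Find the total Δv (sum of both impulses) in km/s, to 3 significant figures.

From Kepler's third law T² = 4π²r³/μ at r = 1.23×10^9 km, T = 8610 days = 8610 × 86400 s = 7.43904×10^8 s: μ = 4π²r³/T² = 1.32752×10^11 km³/s².
In km: r₁ = 8.20 × 1.496×10^8 = 1.22672×10^9 km; r₂ = 1.50 × 1.496×10^8 = 2.244×10^8 km.
Semi-major axis of the transfer orbit: a_t = (1.22672×10^9 + 2.244×10^8)/2 = 7.2556×10^8 km.
Circular speed at r₁: v₁ = √(μ/r₁) = √(1.32752×10^11/1.22672×10^9) = 10.4027 km/s.
On the transfer ellipse at r₁, v² = μ(2/r − 1/a) gives v_a = √[μ(2/r₁ − 1/a_t)] = 5.78526 km/s.
First burn Δv₁ = |v_a − v₁| = 4.617 km/s.
At r₂, v₂ = √(μ/r₂) = 24.32256 km/s.
Transfer-orbit speed at r₂: v_p = √[μ(2/r₂ − 1/a_t)] = 31.62607 km/s.
Second burn Δv₂ = |v₂ − v_p| = 7.304 km/s.
Total Δv = Δv₁ + Δv₂ = 11.92 km/s.

Δv = 11.9 km/s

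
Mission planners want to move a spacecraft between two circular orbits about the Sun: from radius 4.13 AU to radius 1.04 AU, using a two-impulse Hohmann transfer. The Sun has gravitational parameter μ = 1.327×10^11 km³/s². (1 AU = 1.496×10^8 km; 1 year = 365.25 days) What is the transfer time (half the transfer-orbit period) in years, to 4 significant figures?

In km: r₁ = 4.13 × 1.496×10^8 = 6.17848×10^8 km; r₂ = 1.04 × 1.496×10^8 = 1.55584×10^8 km.
Semi-major axis of the transfer orbit: a_t = (6.17848×10^8 + 1.55584×10^8)/2 = 3.86716×10^8 km.
By Kepler's third law the transfer-orbit period is T = 2π√(a_t³/μ), so t = T/2 = 6.558×10^7 s.
Converting: 6.558×10^7 s ÷ 3.15576×10^7 s/year (365.25 × 86400) = 2.078 years.

t = 2.078 years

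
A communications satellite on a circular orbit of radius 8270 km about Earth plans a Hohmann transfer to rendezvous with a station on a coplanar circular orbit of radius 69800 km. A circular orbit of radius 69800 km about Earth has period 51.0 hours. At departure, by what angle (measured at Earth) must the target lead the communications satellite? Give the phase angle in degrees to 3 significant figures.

φ = 105°

From Kepler's third law T² = 4π²r³/μ at r = 69800 km, T = 51.0 hours = 51.0 × 3600 s = 1.836×10^5 s: μ = 4π²r³/T² = 3.98273×10^5 km³/s².
Semi-major axis of the transfer orbit: a_t = (8270 + 69800)/2 = 39035 km.
Transfer time t = π√(a_t³/μ) = 38392 s.
Target angular speed ω₂ = √(μ/r₂³) = 3.4222×10^-5 rad/s.
Angle swept by the target during transfer: ω₂·t = 1.3139 rad = 75.28°.
Arrival is 180° from departure on the ellipse, so φ = 180° − 75.28° = 105°.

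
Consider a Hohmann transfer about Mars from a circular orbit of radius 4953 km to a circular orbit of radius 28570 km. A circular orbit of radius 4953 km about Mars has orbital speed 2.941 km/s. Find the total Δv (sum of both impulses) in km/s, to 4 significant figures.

From the circular-orbit relation v² = μ/r at r = 4953 km: μ = v²r = (2.941)² × 4953 = 42840.9 km³/s².
Semi-major axis of the transfer orbit: a_t = (4953 + 28570)/2 = 16761.5 km.
Circular speed at r₁: v₁ = √(μ/r₁) = √(42840.9/4953) = 2.9410 km/s.
Transfer-orbit speed at r₁ (vis-viva equation): v_p = √[μ(2/r₁ − 1/a_t)] = 3.8397 km/s.
First burn Δv₁ = |v_p − v₁| = 0.8987 km/s.
Circular speed at r₂: v₂ = √(μ/r₂) = 1.22454 km/s.
Transfer-orbit speed at r₂: v_a = √[μ(2/r₂ − 1/a_t)] = 0.665659 km/s.
Second burn Δv₂ = |v₂ − v_a| = 0.5589 km/s.
Δv = Δv₁ + Δv₂ = 0.8987 + 0.5589 = 1.458 km/s.

Δv = 1.458 km/s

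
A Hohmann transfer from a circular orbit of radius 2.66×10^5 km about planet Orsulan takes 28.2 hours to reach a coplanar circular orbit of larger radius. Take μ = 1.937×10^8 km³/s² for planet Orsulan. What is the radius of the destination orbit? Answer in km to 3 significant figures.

Transfer time t = 28.2 hours = 1.0152×10^5 s, and t = π√(a_t³/μ).
So a_t = (μ t²/π²)^(1/3) = (1.937×10^8 × (1.0152×10^5)² / π²)^(1/3) = 5.8701×10^5 km.
Since a_t = (r₁ + r₂)/2, r₂ = 2a_t − r₁ = 2×5.8701×10^5 − 2.660×10^5 = 9.0802×10^5 km.

r₂ = 9.08×10^5 km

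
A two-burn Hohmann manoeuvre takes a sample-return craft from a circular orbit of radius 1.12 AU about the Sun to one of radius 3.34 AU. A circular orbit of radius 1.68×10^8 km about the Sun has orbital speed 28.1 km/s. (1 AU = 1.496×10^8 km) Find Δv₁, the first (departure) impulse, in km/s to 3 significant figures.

Δv₁ = 6.30 km/s

From the circular-orbit relation v² = μ/r at r = 1.68×10^8 km: μ = v²r = (28.1)² × 1.68×10^8 = 1.32654×10^11 km³/s².
In km: r₁ = 1.12 × 1.496×10^8 = 1.67552×10^8 km; r₂ = 3.34 × 1.496×10^8 = 4.99664×10^8 km.
Transfer-ellipse semi-major axis a_t = (r₁ + r₂)/2 = (1.67552×10^8 + 4.99664×10^8)/2 = 3.33608×10^8 km.
On the circular orbit at r = 1.67552×10^8 km, v_c = √(μ/r) = 28.138 km/s.
Transfer-orbit speed at the same r (vis-viva, a = a_t): v_t = √[μ(2/r − 1/a_t)] = 34.436 km/s.
Δv₁ = |v_t − v_c| = |34.436 − 28.138| = 6.298 km/s.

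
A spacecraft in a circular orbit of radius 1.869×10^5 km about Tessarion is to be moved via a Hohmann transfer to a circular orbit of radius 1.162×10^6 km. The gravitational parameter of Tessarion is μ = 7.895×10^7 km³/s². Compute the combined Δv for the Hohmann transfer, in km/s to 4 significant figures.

Δv = 10.33 km/s

The Hohmann ellipse has a_t = (r₁ + r₂)/2 = 6.7445×10^5 km.
At r₁ the circular-orbit speed is v₁ = √(μ/r₁) = 20.5528 km/s.
On the transfer ellipse at r₁, v² = μ(2/r − 1/a) gives v_p = √[μ(2/r₁ − 1/a_t)] = 26.9774 km/s.
First burn Δv₁ = |v_p − v₁| = 6.425 km/s.
At r₂, v₂ = √(μ/r₂) = 8.243 km/s.
Transfer-orbit speed at r₂: v_a = √[μ(2/r₂ − 1/a_t)] = 4.339 km/s.
Second burn Δv₂ = |v₂ − v_a| = 3.904 km/s.
Total Δv = Δv₁ + Δv₂ = 10.33 km/s.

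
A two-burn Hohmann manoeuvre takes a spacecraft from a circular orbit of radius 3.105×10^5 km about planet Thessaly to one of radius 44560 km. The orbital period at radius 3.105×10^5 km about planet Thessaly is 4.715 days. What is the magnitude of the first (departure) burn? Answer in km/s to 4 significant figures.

From Kepler's third law T² = 4π²r³/μ at r = 3.105×10^5 km, T = 4.715 days = 4.715 × 86400 s = 4.07376×10^5 s: μ = 4π²r³/T² = 7.12121×10^6 km³/s².
Semi-major axis of the transfer orbit: a_t = (3.105×10^5 + 44560)/2 = 1.7753×10^5 km.
Circular speed at r = 3.105×10^5 km: v_c = √(μ/r) = 4.789 km/s.
Vis-viva on the transfer ellipse at r = 3.105×10^5 km gives v_t = √[μ(2/r − 1/a_t)] = 2.399 km/s.
Δv₁ = |v_t − v_c| = |2.399 − 4.789| = 2.390 km/s.

Δv₁ = 2.390 km/s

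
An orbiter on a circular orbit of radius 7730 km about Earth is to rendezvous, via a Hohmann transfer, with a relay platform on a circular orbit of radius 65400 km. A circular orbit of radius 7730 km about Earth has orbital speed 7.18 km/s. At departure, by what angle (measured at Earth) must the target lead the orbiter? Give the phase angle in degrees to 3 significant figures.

φ = 105°

From the circular-orbit relation v² = μ/r at r = 7730 km: μ = v²r = (7.18)² × 7730 = 3.98500×10^5 km³/s².
Semi-major axis of the transfer orbit: a_t = (7730 + 65400)/2 = 36565 km.
Transfer time t = π√(a_t³/μ) = 34800 s.
The target's mean motion on its circular orbit is ω₂ = √(μ/r₂³) = 3.774×10^-5 rad/s.
Angle swept by the target during transfer: ω₂·t = 1.3134 rad = 75.25°.
The orbiter traverses 180° on the transfer ellipse, so the target must lead by 180° − 75.25° = 105°.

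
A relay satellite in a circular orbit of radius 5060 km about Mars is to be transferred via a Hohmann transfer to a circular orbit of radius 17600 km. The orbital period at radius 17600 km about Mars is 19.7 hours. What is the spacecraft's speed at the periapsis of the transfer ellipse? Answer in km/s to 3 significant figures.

From Kepler's third law T² = 4π²r³/μ at r = 17600 km, T = 19.7 hours = 19.7 × 3600 s = 70920 s: μ = 4π²r³/T² = 42791.8 km³/s².
Transfer-ellipse semi-major axis a_t = (r₁ + r₂)/2 = (5060 + 17600)/2 = 11330 km.
The periapsis of the transfer ellipse is at r = 5060 km.
Applying v² = μ(2/r − 1/a_t): v = 3.624 km/s.

v = 3.62 km/s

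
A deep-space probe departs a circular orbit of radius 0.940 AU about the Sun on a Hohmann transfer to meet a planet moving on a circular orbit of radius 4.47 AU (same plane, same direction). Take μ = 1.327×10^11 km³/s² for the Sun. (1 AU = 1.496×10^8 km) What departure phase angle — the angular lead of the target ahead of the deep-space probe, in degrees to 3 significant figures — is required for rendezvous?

In km: r₁ = 0.940 × 1.496×10^8 = 1.40624×10^8 km; r₂ = 4.47 × 1.496×10^8 = 6.68712×10^8 km.
The Hohmann ellipse has a_t = (r₁ + r₂)/2 = 4.04668×10^8 km.
Transfer time t = π√(a_t³/μ) = 7.0204×10^7 s.
The target's mean motion on its circular orbit is ω₂ = √(μ/r₂³) = 2.1066×10^-8 rad/s.
Angle swept by the target during transfer: ω₂·t = 1.4789 rad = 84.73°.
The deep-space probe traverses 180° on the transfer ellipse, so the target must lead by 180° − 84.73° = 95.3°.

φ = 95.3°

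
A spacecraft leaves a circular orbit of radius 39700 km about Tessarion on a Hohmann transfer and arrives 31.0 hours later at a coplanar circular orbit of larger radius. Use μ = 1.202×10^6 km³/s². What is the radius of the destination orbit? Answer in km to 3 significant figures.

r₂ = 1.90×10^5 km

Transfer time t = 31.0 hours = 1.116×10^5 s, and t = π√(a_t³/μ).
So a_t = (μ t²/π²)^(1/3) = (1.202×10^6 × (1.116×10^5)² / π²)^(1/3) = 1.1490×10^5 km.
Since a_t = (r₁ + r₂)/2, r₂ = 2a_t − r₁ = 2×1.1490×10^5 − 39700 = 1.901×10^5 km.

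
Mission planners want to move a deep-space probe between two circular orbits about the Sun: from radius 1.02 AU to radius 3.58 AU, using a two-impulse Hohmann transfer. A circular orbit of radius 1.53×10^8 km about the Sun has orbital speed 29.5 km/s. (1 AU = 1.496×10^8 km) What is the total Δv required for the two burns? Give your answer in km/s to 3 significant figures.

From the circular-orbit relation v² = μ/r at r = 1.53×10^8 km: μ = v²r = (29.5)² × 1.53×10^8 = 1.33148×10^11 km³/s².
In km: r₁ = 1.02 × 1.496×10^8 = 1.52592×10^8 km; r₂ = 3.58 × 1.496×10^8 = 5.35568×10^8 km.
Semi-major axis of the transfer orbit: a_t = (1.52592×10^8 + 5.35568×10^8)/2 = 3.4408×10^8 km.
Circular speed at r₁: v₁ = √(μ/r₁) = √(1.33148×10^11/1.52592×10^8) = 29.5394 km/s.
On the transfer ellipse at r₁, v² = μ(2/r − 1/a) gives v_p = √[μ(2/r₁ − 1/a_t)] = 36.8536 km/s.
First burn Δv₁ = |v_p − v₁| = 7.314 km/s.
Circular speed at r₂: v₂ = √(μ/r₂) = 15.767 km/s.
Transfer-orbit speed at r₂: v_a = √[μ(2/r₂ − 1/a_t)] = 10.500 km/s.
Second burn Δv₂ = |v₂ − v_a| = 5.267 km/s.
Total Δv = Δv₁ + Δv₂ = 12.58 km/s.

Δv = 12.6 km/s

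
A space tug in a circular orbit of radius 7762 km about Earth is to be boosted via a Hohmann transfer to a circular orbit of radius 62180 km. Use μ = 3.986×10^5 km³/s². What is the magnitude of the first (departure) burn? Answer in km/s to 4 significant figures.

The Hohmann ellipse has a_t = (r₁ + r₂)/2 = 34971 km.
On the circular orbit at r = 7762 km, v_c = √(μ/r) = 7.166 km/s.
Transfer-orbit speed at the same r (vis-viva, a = a_t): v_t = √[μ(2/r − 1/a_t)] = 9.555 km/s.
Δv₁ = |v_t − v_c| = |9.555 − 7.166| = 2.389 km/s.

Δv₁ = 2.389 km/s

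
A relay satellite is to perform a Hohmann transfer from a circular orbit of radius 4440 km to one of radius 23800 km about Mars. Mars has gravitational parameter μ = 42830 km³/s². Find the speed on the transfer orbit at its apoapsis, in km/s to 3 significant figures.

v = 0.752 km/s

The Hohmann ellipse has a_t = (r₁ + r₂)/2 = 14120 km.
At apoapsis, r = 23800 km.
From the vis-viva equation, v = √[μ(2/r − 1/a_t)] = 0.7522 km/s.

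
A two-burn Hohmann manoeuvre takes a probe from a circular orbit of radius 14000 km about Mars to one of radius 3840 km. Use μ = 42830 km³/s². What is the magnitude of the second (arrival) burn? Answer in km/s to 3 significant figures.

Δv₂ = 0.844 km/s

Transfer-ellipse semi-major axis a_t = (r₁ + r₂)/2 = (14000 + 3840)/2 = 8920 km.
On the circular orbit at r = 3840 km, v_c = √(μ/r) = 3.3397 km/s.
Transfer-orbit speed at the same r (vis-viva, a = a_t): v_t = √[μ(2/r − 1/a_t)] = 4.1840 km/s.
Δv₂ = |v_t − v_c| = |4.1840 − 3.3397| = 0.8443 km/s.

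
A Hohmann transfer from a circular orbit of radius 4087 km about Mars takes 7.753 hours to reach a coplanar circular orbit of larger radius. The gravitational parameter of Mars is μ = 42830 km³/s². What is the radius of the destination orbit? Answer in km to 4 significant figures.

Transfer time t = 7.753 hours = 27910.8 s, and t = π√(a_t³/μ).
So a_t = (μ t²/π²)^(1/3) = (42830 × (27910.8)² / π²)^(1/3) = 15008 km.
Since a_t = (r₁ + r₂)/2, r₂ = 2a_t − r₁ = 2×15008 − 4087 = 25929 km.

r₂ = 25930 km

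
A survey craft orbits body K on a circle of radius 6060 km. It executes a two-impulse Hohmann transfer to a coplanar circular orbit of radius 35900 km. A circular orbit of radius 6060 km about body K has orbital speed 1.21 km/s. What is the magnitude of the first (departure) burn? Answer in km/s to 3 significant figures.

Δv₁ = 0.373 km/s

From the circular-orbit relation v² = μ/r at r = 6060 km: μ = v²r = (1.21)² × 6060 = 8872.45 km³/s².
The Hohmann ellipse has a_t = (r₁ + r₂)/2 = 20980 km.
On the circular orbit at r = 6060 km, v_c = √(μ/r) = 1.2100 km/s.
Transfer-orbit speed at the same r (vis-viva, a = a_t): v_t = √[μ(2/r − 1/a_t)] = 1.5828 km/s.
Δv₁ = |v_t − v_c| = |1.5828 − 1.2100| = 0.3728 km/s.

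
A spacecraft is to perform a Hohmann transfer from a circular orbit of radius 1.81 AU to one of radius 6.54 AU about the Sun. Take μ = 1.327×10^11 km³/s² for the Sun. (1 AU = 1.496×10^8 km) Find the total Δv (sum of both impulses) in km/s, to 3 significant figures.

Δv = 9.55 km/s

In km: r₁ = 1.81 × 1.496×10^8 = 2.70776×10^8 km; r₂ = 6.54 × 1.496×10^8 = 9.78384×10^8 km.
Transfer-ellipse semi-major axis a_t = (r₁ + r₂)/2 = (2.70776×10^8 + 9.78384×10^8)/2 = 6.2458×10^8 km.
Circular speed at r₁: v₁ = √(μ/r₁) = √(1.327×10^11/2.70776×10^8) = 22.1376 km/s.
Transfer-orbit speed at r₁ (v² = μ(2/r − 1/a)): v_p = √[μ(2/r₁ − 1/a_t)] = 27.7071 km/s.
First burn Δv₁ = |v_p − v₁| = 5.5695 km/s.
Circular speed at r₂: v₂ = √(μ/r₂) = 11.6461 km/s.
Transfer-orbit speed at r₂: v_a = √[μ(2/r₂ − 1/a_t)] = 7.66817 km/s.
Second burn Δv₂ = |v₂ − v_a| = 3.9779 km/s.
Δv = Δv₁ + Δv₂ = 5.5695 + 3.9779 = 9.547 km/s.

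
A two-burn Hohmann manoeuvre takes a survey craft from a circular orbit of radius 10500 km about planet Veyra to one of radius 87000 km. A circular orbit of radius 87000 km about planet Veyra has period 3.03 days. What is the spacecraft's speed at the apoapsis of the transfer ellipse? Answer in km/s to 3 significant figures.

v = 0.969 km/s

From Kepler's third law T² = 4π²r³/μ at r = 87000 km, T = 3.03 days = 3.03 × 86400 s = 2.61792×10^5 s: μ = 4π²r³/T² = 3.79319×10^5 km³/s².
Transfer-ellipse semi-major axis a_t = (r₁ + r₂)/2 = (10500 + 87000)/2 = 48750 km.
At apoapsis, r = 87000 km.
From the vis-viva equation, v = √[μ(2/r − 1/a_t)] = 0.9691 km/s.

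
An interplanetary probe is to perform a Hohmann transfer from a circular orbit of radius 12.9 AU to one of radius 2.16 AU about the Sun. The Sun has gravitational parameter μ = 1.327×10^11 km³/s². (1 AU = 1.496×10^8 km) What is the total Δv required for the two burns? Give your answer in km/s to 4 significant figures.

In km: r₁ = 12.9 × 1.496×10^8 = 1.92984×10^9 km; r₂ = 2.16 × 1.496×10^8 = 3.23136×10^8 km.
Semi-major axis of the transfer orbit: a_t = (1.92984×10^9 + 3.23136×10^8)/2 = 1.126488×10^9 km.
Circular speed at r₁: v₁ = √(μ/r₁) = √(1.327×10^11/1.92984×10^9) = 8.292 km/s.
Transfer-orbit speed at r₁ (vis-viva): v_a = √[μ(2/r₁ − 1/a_t)] = 4.441 km/s.
First burn Δv₁ = |v_a − v₁| = 3.851 km/s.
Circular speed at r₂: v₂ = √(μ/r₂) = 20.265 km/s.
Transfer-orbit speed at r₂: v_p = √[μ(2/r₂ − 1/a_t)] = 26.524 km/s.
Second burn Δv₂ = |v₂ − v_p| = 6.259 km/s.
Total Δv = Δv₁ + Δv₂ = 10.11 km/s.

Δv = 10.11 km/s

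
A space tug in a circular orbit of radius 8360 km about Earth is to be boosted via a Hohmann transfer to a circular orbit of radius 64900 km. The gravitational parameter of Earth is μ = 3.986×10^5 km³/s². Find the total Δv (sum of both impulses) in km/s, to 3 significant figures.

Δv = 3.58 km/s

The Hohmann ellipse has a_t = (r₁ + r₂)/2 = 36630 km.
Circular speed at r₁: v₁ = √(μ/r₁) = √(3.986×10^5/8360) = 6.905 km/s.
Transfer-orbit speed at r₁ (vis-viva): v_p = √[μ(2/r₁ − 1/a_t)] = 9.191 km/s.
First burn Δv₁ = |v_p − v₁| = 2.286 km/s.
Circular speed at r₂: v₂ = √(μ/r₂) = 2.478 km/s.
Transfer-orbit speed at r₂: v_a = √[μ(2/r₂ − 1/a_t)] = 1.184 km/s.
Second burn Δv₂ = |v₂ − v_a| = 1.294 km/s.
Δv = Δv₁ + Δv₂ = 2.286 + 1.294 = 3.580 km/s.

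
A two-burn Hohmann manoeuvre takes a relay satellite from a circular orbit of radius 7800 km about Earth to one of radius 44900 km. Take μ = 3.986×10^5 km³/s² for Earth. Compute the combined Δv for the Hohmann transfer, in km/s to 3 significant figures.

Δv = 3.54 km/s

Transfer-ellipse semi-major axis a_t = (r₁ + r₂)/2 = (7800 + 44900)/2 = 26350 km.
Circular speed at r₁: v₁ = √(μ/r₁) = √(3.986×10^5/7800) = 7.149 km/s.
Transfer-orbit speed at r₁ (vis-viva): v_p = √[μ(2/r₁ − 1/a_t)] = 9.332 km/s.
First burn Δv₁ = |v_p − v₁| = 2.183 km/s.
Circular speed at r₂: v₂ = √(μ/r₂) = 2.9795 km/s.
Transfer-orbit speed at r₂: v_a = √[μ(2/r₂ − 1/a_t)] = 1.6211 km/s.
Second burn Δv₂ = |v₂ − v_a| = 1.358 km/s.
Total Δv = Δv₁ + Δv₂ = 3.541 km/s.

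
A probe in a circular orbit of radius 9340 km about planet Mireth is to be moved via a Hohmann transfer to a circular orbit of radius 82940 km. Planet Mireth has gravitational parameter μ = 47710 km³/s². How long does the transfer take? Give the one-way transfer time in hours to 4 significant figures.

t = 39.60 hours

Semi-major axis of the transfer orbit: a_t = (9340 + 82940)/2 = 46140 km.
Half the transfer-orbit period gives t = π√(a_t³/μ) = 1.4255×10^5 s.
Converting: 1.4255×10^5 s ÷ 3600 s/hour = 39.60 hours.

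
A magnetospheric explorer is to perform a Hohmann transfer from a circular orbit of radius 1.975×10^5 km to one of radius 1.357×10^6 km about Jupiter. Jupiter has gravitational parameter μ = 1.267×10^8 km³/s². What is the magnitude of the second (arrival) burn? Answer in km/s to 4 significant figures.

Δv₂ = 4.792 km/s

Semi-major axis of the transfer orbit: a_t = (1.975×10^5 + 1.357×10^6)/2 = 7.7725×10^5 km.
On the circular orbit at r = 1.357×10^6 km, v_c = √(μ/r) = 9.663 km/s.
Vis-viva on the transfer ellipse at r = 1.357×10^6 km gives v_t = √[μ(2/r − 1/a_t)] = 4.871 km/s.
Δv₂ = |v_t − v_c| = |4.871 − 9.663| = 4.792 km/s.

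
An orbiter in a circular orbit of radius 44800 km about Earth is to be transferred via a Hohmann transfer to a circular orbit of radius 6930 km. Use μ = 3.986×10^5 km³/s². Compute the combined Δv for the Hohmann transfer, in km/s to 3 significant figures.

Semi-major axis of the transfer orbit: a_t = (44800 + 6930)/2 = 25865 km.
At r₁ the circular-orbit speed is v₁ = √(μ/r₁) = 2.983 km/s.
On the transfer ellipse at r₁, vis-viva gives v_a = √[μ(2/r₁ − 1/a_t)] = 1.544 km/s.
First burn Δv₁ = |v_a − v₁| = 1.439 km/s.
At r₂, v₂ = √(μ/r₂) = 7.584 km/s.
Transfer-orbit speed at r₂: v_p = √[μ(2/r₂ − 1/a_t)] = 9.981 km/s.
Second burn Δv₂ = |v₂ − v_p| = 2.397 km/s.
Total Δv = Δv₁ + Δv₂ = 3.836 km/s.

Δv = 3.84 km/s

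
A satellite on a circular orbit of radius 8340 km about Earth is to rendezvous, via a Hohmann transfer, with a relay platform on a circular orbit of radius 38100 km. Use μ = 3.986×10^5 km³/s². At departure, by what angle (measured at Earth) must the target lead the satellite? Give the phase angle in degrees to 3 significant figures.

The Hohmann ellipse has a_t = (r₁ + r₂)/2 = 23220 km.
Transfer time t = π√(a_t³/μ) = 17607 s.
The target's mean motion on its circular orbit is ω₂ = √(μ/r₂³) = 8.4895×10^-5 rad/s.
Angle swept by the target during transfer: ω₂·t = 1.4947 rad = 85.64°.
The satellite traverses 180° on the transfer ellipse, so the target must lead by 180° − 85.64° = 94.4°.

φ = 94.4°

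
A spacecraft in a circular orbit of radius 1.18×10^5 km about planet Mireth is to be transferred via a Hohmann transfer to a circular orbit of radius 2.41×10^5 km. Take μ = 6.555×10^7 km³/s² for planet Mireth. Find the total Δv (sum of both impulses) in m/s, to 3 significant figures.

The Hohmann ellipse has a_t = (r₁ + r₂)/2 = 1.795×10^5 km.
At r₁ the circular-orbit speed is v₁ = √(μ/r₁) = 23.569 km/s.
On the transfer ellipse at r₁, vis-viva equation gives v_p = √[μ(2/r₁ − 1/a_t)] = 27.310 km/s.
First burn Δv₁ = |v_p − v₁| = 3.741 km/s.
At r₂, v₂ = √(μ/r₂) = 16.49 km/s.
Transfer-orbit speed at r₂: v_a = √[μ(2/r₂ − 1/a_t)] = 13.37 km/s.
Second burn Δv₂ = |v₂ − v_a| = 3.120 km/s.
Total Δv = Δv₁ + Δv₂ = 6.861 km/s.

Δv = 6860 m/s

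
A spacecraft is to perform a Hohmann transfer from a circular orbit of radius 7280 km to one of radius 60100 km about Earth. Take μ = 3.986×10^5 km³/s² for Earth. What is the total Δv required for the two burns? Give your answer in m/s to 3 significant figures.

The Hohmann ellipse has a_t = (r₁ + r₂)/2 = 33690 km.
Circular speed at r₁: v₁ = √(μ/r₁) = √(3.986×10^5/7280) = 7.39951 km/s.
On the transfer ellipse at r₁, vis-viva gives v_p = √[μ(2/r₁ − 1/a_t)] = 9.88302 km/s.
First burn Δv₁ = |v_p − v₁| = 2.484 km/s.
At r₂, v₂ = √(μ/r₂) = 2.575 km/s.
Transfer-orbit speed at r₂: v_a = √[μ(2/r₂ − 1/a_t)] = 1.197 km/s.
Second burn Δv₂ = |v₂ − v_a| = 1.378 km/s.
Total Δv = Δv₁ + Δv₂ = 3.862 km/s.

Δv = 3860 m/s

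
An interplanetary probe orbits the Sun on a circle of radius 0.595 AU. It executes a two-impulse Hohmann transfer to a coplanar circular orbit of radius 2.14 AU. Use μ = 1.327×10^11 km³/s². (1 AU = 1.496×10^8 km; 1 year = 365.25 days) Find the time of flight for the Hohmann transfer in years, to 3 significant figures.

t = 0.800 years

In km: r₁ = 0.595 × 1.496×10^8 = 8.9012×10^7 km; r₂ = 2.14 × 1.496×10^8 = 3.20144×10^8 km.
The Hohmann ellipse has a_t = (r₁ + r₂)/2 = 2.04578×10^8 km.
By Kepler's third law the transfer-orbit period is T = 2π√(a_t³/μ), so t = T/2 = 2.5235×10^7 s.
Converting: 2.5235×10^7 s ÷ 3.15576×10^7 s/year (365.25 × 86400) = 0.800 years.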